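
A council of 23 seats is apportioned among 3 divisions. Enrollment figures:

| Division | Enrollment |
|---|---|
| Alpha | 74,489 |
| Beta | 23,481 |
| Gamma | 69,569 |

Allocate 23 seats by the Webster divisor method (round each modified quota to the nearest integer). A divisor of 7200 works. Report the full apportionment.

With modified divisor 7200: modified quotas Alpha 10.346, Beta 3.261, Gamma 9.662.
Rounding to the nearest integer: Alpha 10, Beta 3, Gamma 10 (total 23).

Alpha: 10, Beta: 3, Gamma: 10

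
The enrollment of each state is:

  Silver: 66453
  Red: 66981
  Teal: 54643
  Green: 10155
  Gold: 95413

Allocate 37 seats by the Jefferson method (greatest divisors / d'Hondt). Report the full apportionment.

Silver=8, Red=9, Teal=7, Green=1, Gold=12

Standard divisor 293645/37 ≈ 7936.351; standard quotas: Silver 8.373, Red 8.440, Teal 6.885, Green 1.280, Gold 12.022.
Rounding down gives 8, 8, 6, 1, 12 = 35 seats, so the divisor must be adjusted.
With modified divisor 7410: modified quotas Silver 8.968, Red 9.039, Teal 7.374, Green 1.370, Gold 12.876.
Rounding down: Silver 8, Red 9, Teal 7, Green 1, Gold 12 (total 37).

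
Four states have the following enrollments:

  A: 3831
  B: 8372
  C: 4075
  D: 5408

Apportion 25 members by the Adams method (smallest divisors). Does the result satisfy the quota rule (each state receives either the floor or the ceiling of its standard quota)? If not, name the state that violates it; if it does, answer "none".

Standard quotas: A 4.416, B 9.651, C 4.698, D 6.234.
Adams allocation: A 5, B 9, C 5, D 6.
Every allocation lies between the lower and upper quota.

none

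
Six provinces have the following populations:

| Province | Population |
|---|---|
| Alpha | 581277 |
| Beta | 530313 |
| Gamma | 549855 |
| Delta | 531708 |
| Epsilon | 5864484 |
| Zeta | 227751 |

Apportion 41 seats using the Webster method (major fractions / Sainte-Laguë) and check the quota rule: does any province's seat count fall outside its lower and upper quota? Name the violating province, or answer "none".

Epsilon

Standard quotas: Alpha 2.876, Beta 2.624, Gamma 2.721, Delta 2.631, Epsilon 29.020, Zeta 1.127.
Webster allocation: Alpha 3, Beta 3, Gamma 3, Delta 3, Epsilon 28, Zeta 1.
Epsilon has quota 29.020 (lower 29, upper 30) but receives 28 — outside the quota interval.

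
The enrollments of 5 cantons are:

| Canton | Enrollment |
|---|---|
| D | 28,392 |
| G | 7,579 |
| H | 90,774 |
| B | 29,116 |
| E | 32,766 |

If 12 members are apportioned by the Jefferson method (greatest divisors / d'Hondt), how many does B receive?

Standard divisor 188627/12 ≈ 15718.917; standard quotas: D 1.806, G 0.482, H 5.775, B 1.852, E 2.084.
Rounding down gives 1, 0, 5, 1, 2 = 9 seats, so the divisor must be adjusted.
With modified divisor 13600: modified quotas D 2.088, G 0.557, H 6.675, B 2.141, E 2.409.
Rounding down: D 2, G 0, H 6, B 2, E 2 (total 12).
B receives 2.

2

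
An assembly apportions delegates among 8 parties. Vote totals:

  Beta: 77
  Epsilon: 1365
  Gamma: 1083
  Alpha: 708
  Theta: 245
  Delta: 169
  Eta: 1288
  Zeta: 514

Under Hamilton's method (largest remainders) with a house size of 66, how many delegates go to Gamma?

The standard divisor is 5449/66 ≈ 82.561.
Standard quotas: Beta 0.933, Epsilon 16.533, Gamma 13.118, Alpha 8.576, Theta 2.968, Delta 2.047, Eta 15.601, Zeta 6.226.
Lower quotas: Beta 0, Epsilon 16, Gamma 13, Alpha 8, Theta 2, Delta 2, Eta 15, Zeta 6 (sum 62, leaving 4 seats).
Remainders in descending order: Theta 0.968, Beta 0.933, Eta 0.601, Alpha 0.576, Epsilon 0.533, Zeta 0.226, Gamma 0.118, Delta 0.047.
The surplus seats go to Theta, Beta, Eta, Alpha.
Gamma receives 13.

13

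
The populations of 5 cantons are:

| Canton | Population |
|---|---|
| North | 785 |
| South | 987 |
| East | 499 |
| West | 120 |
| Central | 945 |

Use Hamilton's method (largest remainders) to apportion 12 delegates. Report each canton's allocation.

The standard divisor is 3336/12 = 278.
Standard quotas: North 2.824, South 3.550, East 1.795, West 0.432, Central 3.399.
Lower quotas: North 2, South 3, East 1, West 0, Central 3 (sum 9, leaving 3 seats).
Remainders in descending order: North 0.824, East 0.795, South 0.550, West 0.432, Central 0.399.
Largest remainders: North, East, South receive the extra seats.

North=3, South=4, East=2, West=0, Central=3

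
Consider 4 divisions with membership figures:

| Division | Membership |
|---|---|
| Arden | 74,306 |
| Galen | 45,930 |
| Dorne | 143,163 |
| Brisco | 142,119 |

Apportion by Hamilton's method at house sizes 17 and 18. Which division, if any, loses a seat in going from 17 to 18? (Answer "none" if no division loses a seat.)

At 17 seats: Arden 3, Galen 2, Dorne 6, Brisco 6.
At 18 seats: Arden 3, Galen 2, Dorne 7, Brisco 6.
No division's allocation decreased.

none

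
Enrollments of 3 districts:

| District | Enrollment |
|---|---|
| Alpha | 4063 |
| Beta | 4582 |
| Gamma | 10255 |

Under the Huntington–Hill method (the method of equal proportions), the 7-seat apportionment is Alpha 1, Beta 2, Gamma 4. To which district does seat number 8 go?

Alpha

Priority for the next seat is population ÷ (√(s·(s+1))).
Priorities: Alpha 2872.975, Beta 1870.594, Gamma 2293.088.
Highest priority: Alpha.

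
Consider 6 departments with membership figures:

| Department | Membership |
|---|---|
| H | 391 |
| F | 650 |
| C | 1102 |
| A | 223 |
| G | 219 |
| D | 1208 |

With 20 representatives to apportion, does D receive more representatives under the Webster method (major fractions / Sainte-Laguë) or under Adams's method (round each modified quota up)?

Webster

Webster: H 2, F 3, C 6, A 1, G 1, D 7.
Adams: H 2, F 3, C 6, A 2, G 1, D 6.
D gets 7 under Webster and 6 under Adams.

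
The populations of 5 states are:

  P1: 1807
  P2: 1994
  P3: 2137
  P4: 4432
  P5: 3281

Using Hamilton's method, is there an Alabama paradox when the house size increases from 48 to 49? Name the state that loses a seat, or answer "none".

none

At 48 seats: P1 6, P2 7, P3 7, P4 16, P5 12.
At 49 seats: P1 6, P2 7, P3 8, P4 16, P5 12.
No state's allocation decreased.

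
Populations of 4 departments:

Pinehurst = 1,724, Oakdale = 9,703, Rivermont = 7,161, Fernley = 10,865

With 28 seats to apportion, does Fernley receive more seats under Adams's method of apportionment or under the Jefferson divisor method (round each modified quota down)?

Adams: Pinehurst 2, Oakdale 9, Rivermont 7, Fernley 10.
Jefferson: Pinehurst 1, Oakdale 9, Rivermont 7, Fernley 11.
Fernley gets 10 under Adams and 11 under Jefferson.

Jefferson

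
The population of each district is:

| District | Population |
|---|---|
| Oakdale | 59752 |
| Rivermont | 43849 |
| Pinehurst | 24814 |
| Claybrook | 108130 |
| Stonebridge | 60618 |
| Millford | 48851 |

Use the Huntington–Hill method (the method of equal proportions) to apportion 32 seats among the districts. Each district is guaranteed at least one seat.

Oakdale=5, Rivermont=4, Pinehurst=2, Claybrook=10, Stonebridge=6, Millford=5

With divisor 10916: modified quotas Oakdale 5.474, Rivermont 4.017, Pinehurst 2.273, Claybrook 9.906, Stonebridge 5.553, Millford 4.475.
Geometric-mean thresholds: Oakdale √(5·6)=5.477, Rivermont √(4·5)=4.472, Pinehurst √(2·3)=2.449, Claybrook √(9·10)=9.487, Stonebridge √(5·6)=5.477, Millford √(4·5)=4.472.
Each quota rounded against its threshold gives Oakdale 5, Rivermont 4, Pinehurst 2, Claybrook 10, Stonebridge 6, Millford 5 (total 32).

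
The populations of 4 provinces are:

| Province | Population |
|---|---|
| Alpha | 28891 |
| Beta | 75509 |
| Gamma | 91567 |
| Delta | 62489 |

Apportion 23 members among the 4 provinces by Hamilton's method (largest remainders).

Alpha 3; Beta 7; Gamma 8; Delta 5

The standard divisor is 258456/23 ≈ 11237.217.
Standard quotas: Alpha 2.5710, Beta 6.7195, Gamma 8.1485, Delta 5.5609.
Lower quotas: Alpha 2, Beta 6, Gamma 8, Delta 5 (sum 21, leaving 2 seats).
Remainders in descending order: Beta 0.7195, Alpha 0.5710, Delta 0.5609, Gamma 0.1485.
Largest remainders: Beta, Alpha receive the extra seats.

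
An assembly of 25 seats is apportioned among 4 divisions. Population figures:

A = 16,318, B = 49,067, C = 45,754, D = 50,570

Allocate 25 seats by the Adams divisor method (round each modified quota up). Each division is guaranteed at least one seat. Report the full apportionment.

A 3; B 7; C 7; D 8

Standard divisor 161709/25 ≈ 6468.36; standard quotas: A 2.523, B 7.586, C 7.074, D 7.818.
Rounding up gives 3, 8, 8, 8 = 27 seats, so the divisor must be adjusted.
With modified divisor 7100: modified quotas A 2.298, B 6.911, C 6.444, D 7.123.
Rounding up: A 3, B 7, C 7, D 8 (total 25).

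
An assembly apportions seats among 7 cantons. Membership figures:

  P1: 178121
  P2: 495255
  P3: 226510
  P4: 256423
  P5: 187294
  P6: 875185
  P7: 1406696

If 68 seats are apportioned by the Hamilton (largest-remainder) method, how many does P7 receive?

The standard divisor is 3625484/68 ≈ 53315.941.
Standard quotas: P1 3.3409, P2 9.2891, P3 4.2484, P4 4.8095, P5 3.5129, P6 16.4151, P7 26.3842.
Lower quotas: P1 3, P2 9, P3 4, P4 4, P5 3, P6 16, P7 26 (sum 65, leaving 3 seats).
Remainders in descending order: P4 0.8095, P5 0.5129, P6 0.4151, P7 0.3842, P1 0.3409, P2 0.2891, P3 0.2484.
Largest remainders: P4, P5, P6 receive the extra seats.
P7 receives 26.

26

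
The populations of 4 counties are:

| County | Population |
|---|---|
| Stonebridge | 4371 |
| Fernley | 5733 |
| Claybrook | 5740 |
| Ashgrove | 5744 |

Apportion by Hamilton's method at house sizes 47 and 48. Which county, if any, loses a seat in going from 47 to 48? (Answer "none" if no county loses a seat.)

Stonebridge

At 47 seats: Stonebridge 10, Fernley 12, Claybrook 12, Ashgrove 13.
At 48 seats: Stonebridge 9, Fernley 13, Claybrook 13, Ashgrove 13.
Stonebridge drops from 10 to 9.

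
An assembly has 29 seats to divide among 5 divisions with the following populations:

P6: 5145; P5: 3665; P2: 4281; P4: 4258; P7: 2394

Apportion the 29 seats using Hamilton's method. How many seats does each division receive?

Total 19743; standard divisor 19743/29 ≈ 680.793.
Standard quotas: P6 7.5574, P5 5.3834, P2 6.2883, P4 6.2545, P7 3.5165.
Lower quotas: P6 7, P5 5, P2 6, P4 6, P7 3 (sum 27, leaving 2 seats).
Remainders in descending order: P6 0.5574, P7 0.5165, P5 0.3834, P2 0.2883, P4 0.2545.
The surplus seats go to P6, P7.

P6: 8, P5: 5, P2: 6, P4: 6, P7: 4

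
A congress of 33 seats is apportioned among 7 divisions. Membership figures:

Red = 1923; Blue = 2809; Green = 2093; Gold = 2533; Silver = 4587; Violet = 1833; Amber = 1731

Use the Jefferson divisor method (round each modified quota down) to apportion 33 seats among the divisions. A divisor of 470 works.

With modified divisor 470: modified quotas Red 4.091, Blue 5.977, Green 4.453, Gold 5.389, Silver 9.760, Violet 3.900, Amber 3.683.
Rounding down: Red 4, Blue 5, Green 4, Gold 5, Silver 9, Violet 3, Amber 3 (total 33).

Red=4, Blue=5, Green=4, Gold=5, Silver=9, Violet=3, Amber=3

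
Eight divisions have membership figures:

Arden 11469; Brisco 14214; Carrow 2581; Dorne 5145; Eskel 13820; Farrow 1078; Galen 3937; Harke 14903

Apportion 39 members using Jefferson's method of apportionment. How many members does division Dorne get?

3

Standard divisor 67147/39 ≈ 1721.718; standard quotas: Arden 6.661, Brisco 8.256, Carrow 1.499, Dorne 2.988, Eskel 8.027, Farrow 0.626, Galen 2.287, Harke 8.656.
Rounding down gives 6, 8, 1, 2, 8, 0, 2, 8 = 35 seats, so the divisor must be adjusted.
With modified divisor 1560: modified quotas Arden 7.352, Brisco 9.112, Carrow 1.654, Dorne 3.298, Eskel 8.859, Farrow 0.691, Galen 2.524, Harke 9.553.
Rounding down: Arden 7, Brisco 9, Carrow 1, Dorne 3, Eskel 8, Farrow 0, Galen 2, Harke 9 (total 39).
Dorne receives 3.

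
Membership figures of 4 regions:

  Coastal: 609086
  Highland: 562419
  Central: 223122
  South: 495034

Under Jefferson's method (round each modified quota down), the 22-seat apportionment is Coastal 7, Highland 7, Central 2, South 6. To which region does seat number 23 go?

Coastal

Priority for the next seat is population ÷ (current seats + 1).
Priorities: Coastal 76135.750, Highland 70302.375, Central 74374.000, South 70719.143.
Highest priority: Coastal.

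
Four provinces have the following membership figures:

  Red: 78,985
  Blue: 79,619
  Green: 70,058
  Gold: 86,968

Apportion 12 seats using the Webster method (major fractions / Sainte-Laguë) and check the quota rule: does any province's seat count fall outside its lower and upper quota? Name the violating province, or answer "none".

none

Standard quotas: Red 3.003, Blue 3.027, Green 2.664, Gold 3.306.
Webster allocation: Red 3, Blue 3, Green 3, Gold 3.
Every allocation lies between the lower and upper quota.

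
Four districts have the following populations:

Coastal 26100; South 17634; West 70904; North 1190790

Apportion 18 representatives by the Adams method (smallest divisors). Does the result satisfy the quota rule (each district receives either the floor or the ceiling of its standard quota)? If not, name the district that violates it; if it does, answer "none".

Standard quotas: Coastal 0.360, South 0.243, West 0.978, North 16.419.
Adams allocation: Coastal 1, South 1, West 1, North 15.
North has quota 16.419 (lower 16, upper 17) but receives 15 — outside the quota interval.

North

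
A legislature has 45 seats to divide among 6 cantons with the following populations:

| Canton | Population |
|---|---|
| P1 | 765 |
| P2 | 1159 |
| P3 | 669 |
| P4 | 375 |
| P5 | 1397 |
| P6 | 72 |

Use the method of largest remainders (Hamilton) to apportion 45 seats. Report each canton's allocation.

Total 4437; standard divisor 4437/45 ≈ 98.6.
Standard quotas: P1 7.759, P2 11.755, P3 6.785, P4 3.803, P5 14.168, P6 0.730.
Lower quotas: P1 7, P2 11, P3 6, P4 3, P5 14, P6 0 (sum 41, leaving 4 seats).
Remainders in descending order: P4 0.803, P3 0.785, P1 0.759, P2 0.755, P6 0.730, P5 0.168.
The surplus seats go to P4, P3, P1, P2.

P1 8; P2 12; P3 7; P4 4; P5 14; P6 0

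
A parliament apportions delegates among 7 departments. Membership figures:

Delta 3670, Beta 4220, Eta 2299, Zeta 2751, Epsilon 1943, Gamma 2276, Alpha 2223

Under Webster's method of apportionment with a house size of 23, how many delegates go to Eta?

Standard divisor 19382/23 ≈ 842.696; standard quotas: Delta 4.355, Beta 5.008, Eta 2.728, Zeta 3.265, Epsilon 2.306, Gamma 2.701, Alpha 2.638.
Rounding to the nearest integer gives Delta 4, Beta 5, Eta 3, Zeta 3, Epsilon 2, Gamma 3, Alpha 3 — total 23, matching the house size, so no adjustment is needed.
Eta receives 3.

3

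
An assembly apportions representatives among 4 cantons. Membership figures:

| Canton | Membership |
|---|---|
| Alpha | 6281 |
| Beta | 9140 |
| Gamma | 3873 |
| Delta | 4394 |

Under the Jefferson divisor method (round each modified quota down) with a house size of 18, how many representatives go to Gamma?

Standard divisor 23688/18 ≈ 1316; standard quotas: Alpha 4.773, Beta 6.945, Gamma 2.943, Delta 3.339.
Rounding down gives 4, 6, 2, 3 = 15 seats, so the divisor must be adjusted.
With modified divisor 1200: modified quotas Alpha 5.234, Beta 7.617, Gamma 3.228, Delta 3.662.
Rounding down: Alpha 5, Beta 7, Gamma 3, Delta 3 (total 18).
Gamma receives 3.

3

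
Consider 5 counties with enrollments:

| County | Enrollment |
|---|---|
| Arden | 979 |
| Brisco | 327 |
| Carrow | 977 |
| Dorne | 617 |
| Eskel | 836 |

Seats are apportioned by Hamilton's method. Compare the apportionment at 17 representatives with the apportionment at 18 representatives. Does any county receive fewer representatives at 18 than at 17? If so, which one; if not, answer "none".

Brisco

At 17 seats: Arden 4, Brisco 2, Carrow 4, Dorne 3, Eskel 4.
At 18 seats: Arden 5, Brisco 1, Carrow 5, Dorne 3, Eskel 4.
Brisco drops from 2 to 1.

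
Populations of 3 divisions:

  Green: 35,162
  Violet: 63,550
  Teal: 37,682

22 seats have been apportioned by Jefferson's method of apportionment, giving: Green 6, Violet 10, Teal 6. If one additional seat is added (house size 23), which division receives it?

Violet

Priority for the next seat is population ÷ (current seats + 1).
Priorities: Green 5023.143, Violet 5777.273, Teal 5383.143.
Highest priority: Violet.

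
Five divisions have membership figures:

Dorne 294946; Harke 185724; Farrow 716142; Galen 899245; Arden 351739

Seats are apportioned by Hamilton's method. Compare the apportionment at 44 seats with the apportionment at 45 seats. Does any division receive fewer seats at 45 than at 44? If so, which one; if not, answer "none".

Harke

At 44 seats: Dorne 5, Harke 4, Farrow 13, Galen 16, Arden 6.
At 45 seats: Dorne 5, Harke 3, Farrow 13, Galen 17, Arden 7.
Harke drops from 4 to 3.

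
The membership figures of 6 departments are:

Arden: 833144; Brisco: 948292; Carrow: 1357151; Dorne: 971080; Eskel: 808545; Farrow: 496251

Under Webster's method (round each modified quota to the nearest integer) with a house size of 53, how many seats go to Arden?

Standard divisor 5414463/53 ≈ 102159.679; standard quotas: Arden 8.155, Brisco 9.282, Carrow 13.285, Dorne 9.506, Eskel 7.915, Farrow 4.858.
Rounding to the nearest integer gives Arden 8, Brisco 9, Carrow 13, Dorne 10, Eskel 8, Farrow 5 — total 53, matching the house size, so no adjustment is needed.
Arden receives 8.

8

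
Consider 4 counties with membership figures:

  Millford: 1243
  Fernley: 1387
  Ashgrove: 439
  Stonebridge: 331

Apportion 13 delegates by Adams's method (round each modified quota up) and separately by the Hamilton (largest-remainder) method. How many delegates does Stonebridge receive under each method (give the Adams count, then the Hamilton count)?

2 and 1

Adams: Millford 4, Fernley 5, Ashgrove 2, Stonebridge 2.
Hamilton: Millford 5, Fernley 5, Ashgrove 2, Stonebridge 1.
Stonebridge gets 2 under Adams and 1 under Hamilton.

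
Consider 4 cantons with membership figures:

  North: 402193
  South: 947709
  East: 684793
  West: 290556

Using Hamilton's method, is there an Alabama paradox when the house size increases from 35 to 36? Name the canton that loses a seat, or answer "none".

West

At 35 seats: North 6, South 14, East 10, West 5.
At 36 seats: North 6, South 15, East 11, West 4.
West drops from 5 to 4.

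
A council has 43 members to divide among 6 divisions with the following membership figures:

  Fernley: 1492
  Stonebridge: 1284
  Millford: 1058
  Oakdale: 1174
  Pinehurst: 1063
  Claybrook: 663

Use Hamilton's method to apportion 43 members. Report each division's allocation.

Fernley: 10, Stonebridge: 8, Millford: 7, Oakdale: 7, Pinehurst: 7, Claybrook: 4

The standard divisor is 6734/43 ≈ 156.605.
Standard quotas: Fernley 9.527, Stonebridge 8.199, Millford 6.756, Oakdale 7.497, Pinehurst 6.788, Claybrook 4.234.
Lower quotas: Fernley 9, Stonebridge 8, Millford 6, Oakdale 7, Pinehurst 6, Claybrook 4 (sum 40, leaving 3 seats).
Remainders in descending order: Pinehurst 0.788, Millford 0.756, Fernley 0.527, Oakdale 0.497, Claybrook 0.234, Stonebridge 0.199.
The surplus seats go to Pinehurst, Millford, Fernley.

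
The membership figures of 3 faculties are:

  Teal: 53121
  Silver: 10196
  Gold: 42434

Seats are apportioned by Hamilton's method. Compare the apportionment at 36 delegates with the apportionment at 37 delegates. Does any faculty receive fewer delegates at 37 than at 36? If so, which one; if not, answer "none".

Silver

At 36 seats: Teal 18, Silver 4, Gold 14.
At 37 seats: Teal 19, Silver 3, Gold 15.
Silver drops from 4 to 3.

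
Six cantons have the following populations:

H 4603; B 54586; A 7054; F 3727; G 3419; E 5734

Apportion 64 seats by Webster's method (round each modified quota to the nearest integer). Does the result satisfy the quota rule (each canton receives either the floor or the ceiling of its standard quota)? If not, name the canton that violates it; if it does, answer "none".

B

Standard quotas: H 3.723, B 44.153, A 5.706, F 3.015, G 2.766, E 4.638.
Webster allocation: H 4, B 43, A 6, F 3, G 3, E 5.
B has quota 44.153 (lower 44, upper 45) but receives 43 — outside the quota interval.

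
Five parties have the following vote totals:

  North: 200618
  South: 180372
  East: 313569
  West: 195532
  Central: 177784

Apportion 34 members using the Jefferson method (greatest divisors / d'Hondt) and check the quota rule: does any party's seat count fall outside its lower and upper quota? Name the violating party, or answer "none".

Standard quotas: North 6.387, South 5.743, East 9.984, West 6.226, Central 5.660.
Jefferson allocation: North 6, South 6, East 10, West 6, Central 6.
Every allocation lies between the lower and upper quota.

none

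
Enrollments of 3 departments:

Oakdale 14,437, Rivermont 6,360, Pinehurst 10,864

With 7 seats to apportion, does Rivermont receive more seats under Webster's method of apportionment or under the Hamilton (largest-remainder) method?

Hamilton

Webster: Oakdale 3, Rivermont 1, Pinehurst 3.
Hamilton: Oakdale 3, Rivermont 2, Pinehurst 2.
Rivermont gets 1 under Webster and 2 under Hamilton.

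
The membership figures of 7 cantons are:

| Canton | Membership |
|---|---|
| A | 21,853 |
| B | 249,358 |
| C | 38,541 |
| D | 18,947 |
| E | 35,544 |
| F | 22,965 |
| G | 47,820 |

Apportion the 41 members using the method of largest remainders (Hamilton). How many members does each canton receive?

Total 435028; standard divisor 435028/41 ≈ 10610.439.
Standard quotas: A 2.0596, B 23.5012, C 3.6324, D 1.7857, E 3.3499, F 2.1644, G 4.5069.
Lower quotas: A 2, B 23, C 3, D 1, E 3, F 2, G 4 (sum 38, leaving 3 seats).
Remainders in descending order: D 0.7857, C 0.6324, G 0.5069, B 0.5012, E 0.3499, F 0.1644, A 0.0596.
Largest remainders: D, C, G receive the extra seats.

A 2, B 23, C 4, D 2, E 3, F 2, G 5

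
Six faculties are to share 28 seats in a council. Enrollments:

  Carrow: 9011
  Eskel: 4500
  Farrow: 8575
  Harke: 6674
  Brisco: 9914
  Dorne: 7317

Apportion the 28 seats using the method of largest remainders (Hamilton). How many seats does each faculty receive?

Total 45991; standard divisor 45991/28 ≈ 1642.536.
Standard quotas: Carrow 5.4860, Eskel 2.7397, Farrow 5.2206, Harke 4.0632, Brisco 6.0358, Dorne 4.4547.
Lower quotas: Carrow 5, Eskel 2, Farrow 5, Harke 4, Brisco 6, Dorne 4 (sum 26, leaving 2 seats).
Remainders in descending order: Eskel 0.7397, Carrow 0.4860, Dorne 0.4547, Farrow 0.2206, Harke 0.0632, Brisco 0.0358.
The surplus seats go to Eskel, Carrow.

Carrow 6, Eskel 3, Farrow 5, Harke 4, Brisco 6, Dorne 4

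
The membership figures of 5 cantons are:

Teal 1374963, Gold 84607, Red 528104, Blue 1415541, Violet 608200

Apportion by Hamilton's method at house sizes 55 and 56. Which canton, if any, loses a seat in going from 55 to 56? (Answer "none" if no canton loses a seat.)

At 55 seats: Teal 19, Gold 1, Red 7, Blue 20, Violet 8.
At 56 seats: Teal 19, Gold 1, Red 7, Blue 20, Violet 9.
No canton's allocation decreased.

none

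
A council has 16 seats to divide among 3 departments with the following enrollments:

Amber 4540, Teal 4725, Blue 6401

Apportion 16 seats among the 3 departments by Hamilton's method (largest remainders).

Amber 5; Teal 5; Blue 6

Standard divisor: 15666 ÷ 16 ≈ 979.125.
Standard quotas: Amber 4.6368, Teal 4.8257, Blue 6.5375.
Lower quotas: Amber 4, Teal 4, Blue 6 (sum 14, leaving 2 seats).
Remainders in descending order: Teal 0.8257, Amber 0.6368, Blue 0.5375.
The surplus seats go to Teal, Amber.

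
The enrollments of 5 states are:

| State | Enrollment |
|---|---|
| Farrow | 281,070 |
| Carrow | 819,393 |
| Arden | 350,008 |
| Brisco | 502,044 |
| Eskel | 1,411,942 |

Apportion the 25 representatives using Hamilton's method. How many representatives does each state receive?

The standard divisor is 3364457/25 ≈ 134578.28.
Standard quotas: Farrow 2.0885, Carrow 6.0886, Arden 2.6008, Brisco 3.7305, Eskel 10.4916.
Lower quotas: Farrow 2, Carrow 6, Arden 2, Brisco 3, Eskel 10 (sum 23, leaving 2 seats).
Remainders in descending order: Brisco 0.7305, Arden 0.6008, Eskel 0.4916, Carrow 0.0886, Farrow 0.0885.
The surplus seats go to Brisco, Arden.

Farrow: 2, Carrow: 6, Arden: 3, Brisco: 4, Eskel: 10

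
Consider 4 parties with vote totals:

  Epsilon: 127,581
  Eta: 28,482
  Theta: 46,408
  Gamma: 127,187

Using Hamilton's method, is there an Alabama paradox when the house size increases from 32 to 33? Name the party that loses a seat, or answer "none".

At 32 seats: Epsilon 12, Eta 3, Theta 5, Gamma 12.
At 33 seats: Epsilon 13, Eta 3, Theta 4, Gamma 13.
Theta drops from 5 to 4.

Theta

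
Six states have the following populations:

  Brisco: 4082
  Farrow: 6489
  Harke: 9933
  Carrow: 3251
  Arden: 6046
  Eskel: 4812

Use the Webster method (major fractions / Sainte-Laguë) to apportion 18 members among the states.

Standard divisor 34613/18 ≈ 1922.944; standard quotas: Brisco 2.123, Farrow 3.375, Harke 5.166, Carrow 1.691, Arden 3.144, Eskel 2.502.
Rounding to the nearest integer gives Brisco 2, Farrow 3, Harke 5, Carrow 2, Arden 3, Eskel 3 — total 18, matching the house size, so no adjustment is needed.

Brisco 2, Farrow 3, Harke 5, Carrow 2, Arden 3, Eskel 3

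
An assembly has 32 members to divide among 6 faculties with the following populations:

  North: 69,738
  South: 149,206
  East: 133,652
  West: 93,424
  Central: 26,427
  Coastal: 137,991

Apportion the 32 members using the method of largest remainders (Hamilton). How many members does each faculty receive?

The standard divisor is 610438/32 ≈ 19076.188.
Standard quotas: North 3.6558, South 7.8216, East 7.0062, West 4.8974, Central 1.3853, Coastal 7.2337.
Lower quotas: North 3, South 7, East 7, West 4, Central 1, Coastal 7 (sum 29, leaving 3 seats).
Remainders in descending order: West 0.8974, South 0.8216, North 0.6558, Central 0.3853, Coastal 0.2337, East 0.0062.
Largest remainders: West, South, North receive the extra seats.

North: 4, South: 8, East: 7, West: 5, Central: 1, Coastal: 7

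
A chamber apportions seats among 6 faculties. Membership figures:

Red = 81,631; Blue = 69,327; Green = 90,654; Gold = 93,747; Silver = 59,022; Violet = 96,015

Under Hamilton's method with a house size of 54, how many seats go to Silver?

The standard divisor is 490396/54 ≈ 9081.407.
Standard quotas: Red 8.9888, Blue 7.6339, Green 9.9824, Gold 10.3230, Silver 6.4992, Violet 10.5727.
Lower quotas: Red 8, Blue 7, Green 9, Gold 10, Silver 6, Violet 10 (sum 50, leaving 4 seats).
Remainders in descending order: Red 0.9888, Green 0.9824, Blue 0.6339, Violet 0.5727, Silver 0.4992, Gold 0.3230.
Largest remainders: Red, Green, Blue, Violet receive the extra seats.
Silver receives 6.

6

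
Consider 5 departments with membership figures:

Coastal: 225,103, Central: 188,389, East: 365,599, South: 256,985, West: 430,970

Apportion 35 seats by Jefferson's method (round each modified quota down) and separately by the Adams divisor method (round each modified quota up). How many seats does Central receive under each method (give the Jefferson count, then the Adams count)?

Jefferson: Coastal 5, Central 4, East 9, South 6, West 11.
Adams: Coastal 5, Central 5, East 9, South 6, West 10.
Central gets 4 under Jefferson and 5 under Adams.

4 and 5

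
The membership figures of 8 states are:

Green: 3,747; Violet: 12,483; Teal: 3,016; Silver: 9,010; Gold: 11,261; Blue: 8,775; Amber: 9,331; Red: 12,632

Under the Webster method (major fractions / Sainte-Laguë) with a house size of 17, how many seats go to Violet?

3

Standard divisor 70255/17 ≈ 4132.647; standard quotas: Green 0.907, Violet 3.021, Teal 0.730, Silver 2.180, Gold 2.725, Blue 2.123, Amber 2.258, Red 3.057.
Rounding to the nearest integer gives Green 1, Violet 3, Teal 1, Silver 2, Gold 3, Blue 2, Amber 2, Red 3 — total 17, matching the house size, so no adjustment is needed.
Violet receives 3.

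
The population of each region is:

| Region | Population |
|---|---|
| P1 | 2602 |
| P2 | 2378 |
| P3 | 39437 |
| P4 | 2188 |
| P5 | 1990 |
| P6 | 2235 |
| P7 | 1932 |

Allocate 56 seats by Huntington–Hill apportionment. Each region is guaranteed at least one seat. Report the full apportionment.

P1=3; P2=3; P3=42; P4=2; P5=2; P6=2; P7=2

With divisor 939: modified quotas P1 2.771, P2 2.532, P3 41.999, P4 2.330, P5 2.119, P6 2.380, P7 2.058.
Geometric-mean thresholds: P1 √(2·3)=2.449, P2 √(2·3)=2.449, P3 √(41·42)=41.497, P4 √(2·3)=2.449, P5 √(2·3)=2.449, P6 √(2·3)=2.449, P7 √(2·3)=2.449.
Each quota rounded against its threshold gives P1 3, P2 3, P3 42, P4 2, P5 2, P6 2, P7 2 (total 56).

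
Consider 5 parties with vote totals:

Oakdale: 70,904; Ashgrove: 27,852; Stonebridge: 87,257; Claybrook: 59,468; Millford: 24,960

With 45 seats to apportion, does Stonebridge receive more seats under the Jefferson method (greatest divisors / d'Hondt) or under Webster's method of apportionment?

Jefferson: Oakdale 12, Ashgrove 4, Stonebridge 15, Claybrook 10, Millford 4.
Webster: Oakdale 12, Ashgrove 5, Stonebridge 14, Claybrook 10, Millford 4.
Stonebridge gets 15 under Jefferson and 14 under Webster.

Jefferson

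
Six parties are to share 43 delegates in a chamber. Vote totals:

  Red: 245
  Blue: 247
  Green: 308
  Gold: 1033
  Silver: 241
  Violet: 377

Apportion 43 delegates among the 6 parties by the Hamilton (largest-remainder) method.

Red: 4, Blue: 4, Green: 6, Gold: 18, Silver: 4, Violet: 7

The standard divisor is 2451/43 = 57.
Standard quotas: Red 4.298, Blue 4.333, Green 5.404, Gold 18.123, Silver 4.228, Violet 6.614.
Lower quotas: Red 4, Blue 4, Green 5, Gold 18, Silver 4, Violet 6 (sum 41, leaving 2 seats).
Remainders in descending order: Violet 0.614, Green 0.404, Blue 0.333, Red 0.298, Silver 0.228, Gold 0.123.
The surplus seats go to Violet, Green.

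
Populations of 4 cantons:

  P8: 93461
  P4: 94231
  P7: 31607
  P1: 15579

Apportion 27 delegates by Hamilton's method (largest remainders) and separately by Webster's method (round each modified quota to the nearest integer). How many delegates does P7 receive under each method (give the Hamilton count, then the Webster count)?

Hamilton: P8 11, P4 11, P7 3, P1 2.
Webster: P8 10, P4 11, P7 4, P1 2.
P7 gets 3 under Hamilton and 4 under Webster.

3 and 4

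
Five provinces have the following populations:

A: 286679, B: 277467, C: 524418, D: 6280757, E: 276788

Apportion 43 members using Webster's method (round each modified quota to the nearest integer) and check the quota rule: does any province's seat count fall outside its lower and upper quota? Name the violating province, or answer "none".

D

Standard quotas: A 1.612, B 1.560, C 2.949, D 35.322, E 1.557.
Webster allocation: A 2, B 2, C 3, D 34, E 2.
D has quota 35.322 (lower 35, upper 36) but receives 34 — outside the quota interval.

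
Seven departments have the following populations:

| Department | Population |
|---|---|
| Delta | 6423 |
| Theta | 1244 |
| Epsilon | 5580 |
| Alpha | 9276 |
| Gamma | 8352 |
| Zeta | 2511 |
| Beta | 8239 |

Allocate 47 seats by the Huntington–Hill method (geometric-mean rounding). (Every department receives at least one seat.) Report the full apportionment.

Delta: 7, Theta: 1, Epsilon: 6, Alpha: 11, Gamma: 10, Zeta: 3, Beta: 9

With divisor 880: modified quotas Delta 7.299, Theta 1.414, Epsilon 6.341, Alpha 10.541, Gamma 9.491, Zeta 2.853, Beta 9.363.
Geometric-mean thresholds: Delta √(7·8)=7.483, Theta √(1·2)=1.414, Epsilon √(6·7)=6.481, Alpha √(10·11)=10.488, Gamma √(9·10)=9.487, Zeta √(2·3)=2.449, Beta √(9·10)=9.487.
Each quota rounded against its threshold gives Delta 7, Theta 1, Epsilon 6, Alpha 11, Gamma 10, Zeta 3, Beta 9 (total 47).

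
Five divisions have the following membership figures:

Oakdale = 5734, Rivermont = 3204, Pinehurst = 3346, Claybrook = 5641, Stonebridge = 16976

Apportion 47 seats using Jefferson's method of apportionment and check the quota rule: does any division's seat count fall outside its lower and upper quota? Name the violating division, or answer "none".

Stonebridge

Standard quotas: Oakdale 7.722, Rivermont 4.315, Pinehurst 4.506, Claybrook 7.597, Stonebridge 22.861.
Jefferson allocation: Oakdale 8, Rivermont 4, Pinehurst 4, Claybrook 7, Stonebridge 24.
Stonebridge has quota 22.861 (lower 22, upper 23) but receives 24 — outside the quota interval.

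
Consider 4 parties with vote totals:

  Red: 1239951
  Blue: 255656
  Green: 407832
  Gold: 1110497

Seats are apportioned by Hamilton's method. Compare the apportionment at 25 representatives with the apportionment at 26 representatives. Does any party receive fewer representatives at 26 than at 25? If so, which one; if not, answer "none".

At 25 seats: Red 10, Blue 2, Green 4, Gold 9.
At 26 seats: Red 11, Blue 2, Green 3, Gold 10.
Green drops from 4 to 3.

Green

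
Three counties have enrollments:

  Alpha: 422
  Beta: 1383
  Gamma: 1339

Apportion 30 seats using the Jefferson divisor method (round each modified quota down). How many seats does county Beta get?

Standard divisor 3144/30 ≈ 104.8; standard quotas: Alpha 4.027, Beta 13.197, Gamma 12.777.
Rounding down gives 4, 13, 12 = 29 seats, so the divisor must be adjusted.
With modified divisor 100: modified quotas Alpha 4.220, Beta 13.830, Gamma 13.390.
Rounding down: Alpha 4, Beta 13, Gamma 13 (total 30).
Beta receives 13.

13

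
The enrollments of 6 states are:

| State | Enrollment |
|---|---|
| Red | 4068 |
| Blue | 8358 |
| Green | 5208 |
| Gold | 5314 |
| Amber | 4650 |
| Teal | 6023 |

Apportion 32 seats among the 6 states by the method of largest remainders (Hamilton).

Red 4, Blue 8, Green 5, Gold 5, Amber 4, Teal 6

The standard divisor is 33621/32 ≈ 1050.656.
Standard quotas: Red 3.8719, Blue 7.9550, Green 4.9569, Gold 5.0578, Amber 4.4258, Teal 5.7326.
Lower quotas: Red 3, Blue 7, Green 4, Gold 5, Amber 4, Teal 5 (sum 28, leaving 4 seats).
Remainders in descending order: Green 0.9569, Blue 0.9550, Red 0.8719, Teal 0.7326, Amber 0.4258, Gold 0.0578.
Largest remainders: Green, Blue, Red, Teal receive the extra seats.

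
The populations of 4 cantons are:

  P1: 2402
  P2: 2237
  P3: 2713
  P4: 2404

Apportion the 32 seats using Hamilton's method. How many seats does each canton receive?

Standard divisor: 9756 ÷ 32 ≈ 304.875.
Standard quotas: P1 7.879, P2 7.337, P3 8.899, P4 7.885.
Lower quotas: P1 7, P2 7, P3 8, P4 7 (sum 29, leaving 3 seats).
Remainders in descending order: P3 0.899, P4 0.885, P1 0.879, P2 0.337.
The surplus seats go to P3, P4, P1.

P1 8; P2 7; P3 9; P4 8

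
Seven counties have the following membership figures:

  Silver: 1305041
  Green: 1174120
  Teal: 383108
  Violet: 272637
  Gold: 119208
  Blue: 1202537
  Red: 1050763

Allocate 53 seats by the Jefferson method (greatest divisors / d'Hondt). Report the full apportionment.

Standard divisor 5507414/53 ≈ 103913.472; standard quotas: Silver 12.559, Green 11.299, Teal 3.687, Violet 2.624, Gold 1.147, Blue 11.572, Red 10.112.
Rounding down gives 12, 11, 3, 2, 1, 11, 10 = 50 seats, so the divisor must be adjusted.
With modified divisor 96800: modified quotas Silver 13.482, Green 12.129, Teal 3.958, Violet 2.816, Gold 1.231, Blue 12.423, Red 10.855.
Rounding down: Silver 13, Green 12, Teal 3, Violet 2, Gold 1, Blue 12, Red 10 (total 53).

Silver 13; Green 12; Teal 3; Violet 2; Gold 1; Blue 12; Red 10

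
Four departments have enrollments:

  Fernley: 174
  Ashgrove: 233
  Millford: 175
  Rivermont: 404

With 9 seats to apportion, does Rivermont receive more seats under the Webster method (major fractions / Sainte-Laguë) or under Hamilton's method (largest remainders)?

Hamilton

Webster: Fernley 2, Ashgrove 2, Millford 2, Rivermont 3.
Hamilton: Fernley 1, Ashgrove 2, Millford 2, Rivermont 4.
Rivermont gets 3 under Webster and 4 under Hamilton.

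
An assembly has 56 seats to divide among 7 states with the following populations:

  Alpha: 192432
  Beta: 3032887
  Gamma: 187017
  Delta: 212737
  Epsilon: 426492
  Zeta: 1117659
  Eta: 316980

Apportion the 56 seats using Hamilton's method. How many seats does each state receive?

Alpha 2, Beta 31, Gamma 2, Delta 2, Epsilon 4, Zeta 12, Eta 3

Standard divisor: 5486204 ÷ 56 ≈ 97967.929.
Standard quotas: Alpha 1.9642, Beta 30.9580, Gamma 1.9090, Delta 2.1715, Epsilon 4.3534, Zeta 11.4084, Eta 3.2355.
Lower quotas: Alpha 1, Beta 30, Gamma 1, Delta 2, Epsilon 4, Zeta 11, Eta 3 (sum 52, leaving 4 seats).
Remainders in descending order: Alpha 0.9642, Beta 0.9580, Gamma 0.9090, Zeta 0.4084, Epsilon 0.3534, Eta 0.2355, Delta 0.1715.
Largest remainders: Alpha, Beta, Gamma, Zeta receive the extra seats.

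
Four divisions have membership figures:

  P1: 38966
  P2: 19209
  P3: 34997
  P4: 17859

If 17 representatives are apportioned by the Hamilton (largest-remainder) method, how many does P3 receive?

5

Standard divisor: 111031 ÷ 17 ≈ 6531.235.
Standard quotas: P1 5.9661, P2 2.9411, P3 5.3584, P4 2.7344.
Lower quotas: P1 5, P2 2, P3 5, P4 2 (sum 14, leaving 3 seats).
Remainders in descending order: P1 0.9661, P2 0.9411, P4 0.7344, P3 0.3584.
Largest remainders: P1, P2, P4 receive the extra seats.
P3 receives 5.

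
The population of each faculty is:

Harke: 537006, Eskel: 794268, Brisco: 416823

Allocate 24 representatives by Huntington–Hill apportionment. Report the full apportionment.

Harke 7, Eskel 11, Brisco 6

With divisor 73745: modified quotas Harke 7.282, Eskel 10.770, Brisco 5.652.
Geometric-mean thresholds: Harke √(7·8)=7.483, Eskel √(10·11)=10.488, Brisco √(5·6)=5.477.
Each quota rounded against its threshold gives Harke 7, Eskel 11, Brisco 6 (total 24).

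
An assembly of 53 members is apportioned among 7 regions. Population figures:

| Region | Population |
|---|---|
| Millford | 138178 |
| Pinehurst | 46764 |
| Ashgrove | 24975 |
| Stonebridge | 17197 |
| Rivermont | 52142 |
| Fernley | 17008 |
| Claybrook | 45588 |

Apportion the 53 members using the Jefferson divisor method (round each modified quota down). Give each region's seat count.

Standard divisor 341852/53 ≈ 6450.038; standard quotas: Millford 21.423, Pinehurst 7.250, Ashgrove 3.872, Stonebridge 2.666, Rivermont 8.084, Fernley 2.637, Claybrook 7.068.
Rounding down gives 21, 7, 3, 2, 8, 2, 7 = 50 seats, so the divisor must be adjusted.
With modified divisor 5900: modified quotas Millford 23.420, Pinehurst 7.926, Ashgrove 4.233, Stonebridge 2.915, Rivermont 8.838, Fernley 2.883, Claybrook 7.727.
Rounding down: Millford 23, Pinehurst 7, Ashgrove 4, Stonebridge 2, Rivermont 8, Fernley 2, Claybrook 7 (total 53).

Millford 23; Pinehurst 7; Ashgrove 4; Stonebridge 2; Rivermont 8; Fernley 2; Claybrook 7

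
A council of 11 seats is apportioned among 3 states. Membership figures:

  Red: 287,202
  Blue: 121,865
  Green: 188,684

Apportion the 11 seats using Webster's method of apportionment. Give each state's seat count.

Standard divisor 597751/11 ≈ 54341; standard quotas: Red 5.285, Blue 2.243, Green 3.472.
Rounding to the nearest integer gives 5, 2, 3 = 10 seats, so the divisor must be adjusted.
With modified divisor 53100: modified quotas Red 5.409, Blue 2.295, Green 3.553.
Rounding to the nearest integer: Red 5, Blue 2, Green 4 (total 11).

Red 5; Blue 2; Green 4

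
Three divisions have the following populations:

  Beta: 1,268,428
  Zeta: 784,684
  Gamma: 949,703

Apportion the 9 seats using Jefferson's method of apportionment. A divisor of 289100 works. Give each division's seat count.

With modified divisor 289100: modified quotas Beta 4.388, Zeta 2.714, Gamma 3.285.
Rounding down: Beta 4, Zeta 2, Gamma 3 (total 9).

Beta 4; Zeta 2; Gamma 3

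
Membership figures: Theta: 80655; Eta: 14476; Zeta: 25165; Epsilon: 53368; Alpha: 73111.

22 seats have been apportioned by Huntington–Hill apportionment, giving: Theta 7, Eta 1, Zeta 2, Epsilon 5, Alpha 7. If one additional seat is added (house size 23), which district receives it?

Theta

Priority for the next seat is population ÷ (√(s·(s+1))).
Priorities: Theta 10777.978, Eta 10236.078, Zeta 10273.568, Epsilon 9743.619, Alpha 9769.868.
Highest priority: Theta.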